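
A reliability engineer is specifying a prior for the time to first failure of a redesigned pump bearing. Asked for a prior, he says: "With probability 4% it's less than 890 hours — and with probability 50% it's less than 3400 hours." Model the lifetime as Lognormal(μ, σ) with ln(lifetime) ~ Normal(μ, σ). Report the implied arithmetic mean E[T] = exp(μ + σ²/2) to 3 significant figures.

E[T] ≈ 4560 hours

If T ~ Lognormal(μ,σ) then ln T ~ Normal(μ,σ), so the p-quantile of ln T is μ + z_p·σ.
ln(890) = 6.791 and ln(3400) = 8.132; z_{0.04} = -1.751, z_{0.5} = 0.
σ = (8.132 − 6.791)/(0 − (-1.751)) = 0.766.
μ = 6.791 − (-1.751)·0.766 = 8.132.
E[T] = exp(μ + σ²/2) = exp(8.132 + 0.2931) = 4560 hours.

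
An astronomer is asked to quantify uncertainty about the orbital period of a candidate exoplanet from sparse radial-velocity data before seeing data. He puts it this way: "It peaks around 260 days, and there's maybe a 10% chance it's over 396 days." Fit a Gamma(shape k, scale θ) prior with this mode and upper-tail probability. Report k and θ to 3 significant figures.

Gamma(k,θ) with k>1 has mode (k−1)θ, so θ = 260/(k−1).
Need P(X < 396) = 0.9 with θ tied to k this way. Start at k = 2, θ = 260: P(X<396) ≈ 0.450.
Too low — raise k to concentrate. Iterating converges to k ≈ 11.5.
Then θ = 260/(11.5−1) ≈ 24.7.

k ≈ 11.5, θ ≈ 24.7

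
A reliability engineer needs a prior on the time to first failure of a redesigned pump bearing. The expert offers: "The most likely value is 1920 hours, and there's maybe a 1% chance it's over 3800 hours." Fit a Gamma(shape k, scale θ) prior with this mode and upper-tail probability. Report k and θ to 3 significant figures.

k ≈ 11.6, θ ≈ 182

Gamma(k,θ) with k>1 has mode (k−1)θ, so θ = 1920/(k−1).
Need P(X < 3800) = 0.99 with θ tied to k this way. Start at k = 2, θ = 1920: P(X<3800) ≈ 0.588.
Too low — raise k to concentrate. Iterating converges to k ≈ 11.6.
Then θ = 1920/(11.6−1) ≈ 182.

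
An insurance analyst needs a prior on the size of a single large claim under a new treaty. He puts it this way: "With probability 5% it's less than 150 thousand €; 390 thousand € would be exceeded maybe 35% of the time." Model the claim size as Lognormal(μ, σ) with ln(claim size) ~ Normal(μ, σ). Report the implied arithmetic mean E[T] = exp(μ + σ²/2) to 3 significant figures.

E[T] ≈ 363 thousand €

If T ~ Lognormal(μ,σ) then ln T ~ Normal(μ,σ), so the p-quantile of ln T is μ + z_p·σ.
ln(150) = 5.011 and ln(390) = 5.966; z_{0.05} = -1.645, z_{0.65} = 0.3853.
σ = (5.966 − 5.011)/(0.3853 − (-1.645)) = 0.471.
μ = 5.011 − (-1.645)·0.471 = 5.785.
E[T] = exp(μ + σ²/2) = exp(5.785 + 0.1108) = 363 thousand €.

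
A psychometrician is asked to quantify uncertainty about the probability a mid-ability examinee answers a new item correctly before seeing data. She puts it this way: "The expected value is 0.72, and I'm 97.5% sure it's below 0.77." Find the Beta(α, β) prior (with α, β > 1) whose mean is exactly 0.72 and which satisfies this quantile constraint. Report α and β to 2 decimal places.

α ≈ 209.65, β ≈ 81.53

With mean 0.72 fixed, write α = 0.72s, β = 0.28s where s = α+β.
Need P(θ < 0.77) = 0.975 under Beta(0.72s, 0.28s). Normal approximation: (q−m)/√(m(1−m)/s) ≈ z_{0.975} = 1.96, so s ≈ 0.72·0.28·(1.96)²/(0.77−0.72)² = 309.8.
At s = 309.8: P(θ<0.77) ≈ 0.978. Adjusting to match 0.975 gives s ≈ 291.18.
So α = 0.72·291.18 ≈ 209.65, β = 0.28·291.18 ≈ 81.53.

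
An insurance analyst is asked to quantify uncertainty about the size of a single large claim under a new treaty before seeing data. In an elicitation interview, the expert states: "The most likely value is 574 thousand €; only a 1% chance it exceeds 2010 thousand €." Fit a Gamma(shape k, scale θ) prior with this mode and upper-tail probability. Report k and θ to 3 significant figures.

Gamma(k,θ) with k>1 has mode (k−1)θ, so θ = 574/(k−1).
Need P(X < 2010) = 0.99 with θ tied to k this way. Start at k = 2, θ = 574: P(X<2010) ≈ 0.864.
Too low — raise k to concentrate. Iterating converges to k ≈ 3.76.
Then θ = 574/(3.76−1) ≈ 208.

k ≈ 3.76, θ ≈ 208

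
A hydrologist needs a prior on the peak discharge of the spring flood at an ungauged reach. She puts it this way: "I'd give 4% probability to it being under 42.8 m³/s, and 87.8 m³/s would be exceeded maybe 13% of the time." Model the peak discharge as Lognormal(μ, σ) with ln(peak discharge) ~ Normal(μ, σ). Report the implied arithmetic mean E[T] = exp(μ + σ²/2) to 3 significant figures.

If T ~ Lognormal(μ,σ) then ln T ~ Normal(μ,σ), so the p-quantile of ln T is μ + z_p·σ.
ln(42.8) = 3.757 and ln(87.8) = 4.475; z_{0.04} = -1.751, z_{0.87} = 1.126.
σ = (4.475 − 3.757)/(1.126 − (-1.751)) = 0.250.
μ = 3.757 − (-1.751)·0.250 = 4.194.
E[T] = exp(μ + σ²/2) = exp(4.194 + 0.0312) = 68.4 m³/s.

E[T] ≈ 68.4 m³/s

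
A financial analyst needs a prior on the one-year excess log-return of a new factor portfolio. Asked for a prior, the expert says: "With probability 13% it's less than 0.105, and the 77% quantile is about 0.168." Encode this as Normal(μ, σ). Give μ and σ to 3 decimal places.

The p-quantile of Normal(μ,σ) is μ + z_p·σ, with z_{0.13} = -1.126 and z_{0.77} = 0.7388.
Eliminate σ: μ = (z₂·x₁ − z₁·x₂)/(z₂ − z₁) = (0.7388·0.105 − (-1.126)·0.168)/1.865 = 0.143.
Then σ = (x₂ − x₁)/(z₂ − z₁) = (0.168 − 0.105)/1.865 = 0.034.

μ = 0.143, σ = 0.034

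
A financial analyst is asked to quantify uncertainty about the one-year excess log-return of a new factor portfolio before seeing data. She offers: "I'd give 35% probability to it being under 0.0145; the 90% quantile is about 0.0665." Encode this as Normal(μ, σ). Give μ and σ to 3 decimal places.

μ = 0.027, σ = 0.031

The p-quantile of Normal(μ,σ) is μ + z_p·σ, with z_{0.35} = -0.3853 and z_{0.9} = 1.282.
Eliminate σ: μ = (z₂·x₁ − z₁·x₂)/(z₂ − z₁) = (1.282·0.0145 − (-0.3853)·0.0665)/1.667 = 0.027.
Then σ = (x₂ − x₁)/(z₂ − z₁) = (0.0665 − 0.0145)/1.667 = 0.031.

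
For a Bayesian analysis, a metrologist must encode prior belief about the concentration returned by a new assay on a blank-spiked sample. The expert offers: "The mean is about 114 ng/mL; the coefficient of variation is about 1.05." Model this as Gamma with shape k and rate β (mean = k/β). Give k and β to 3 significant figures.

For Gamma(k, rate β): mean = k/β, variance = k/β², so CV = 1/√k.
CV = 1.05, hence k = 1/CV² = 0.907.
Then β = k/mean = 0.907/114 = 0.00796.

k ≈ 0.907, β ≈ 0.00796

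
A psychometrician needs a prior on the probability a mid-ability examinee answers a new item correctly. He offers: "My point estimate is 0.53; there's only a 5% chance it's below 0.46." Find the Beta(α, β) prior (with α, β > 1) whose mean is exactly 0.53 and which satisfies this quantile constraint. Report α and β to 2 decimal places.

α ≈ 72.96, β ≈ 64.70

With mean 0.53 fixed, write α = 0.53s, β = 0.47s where s = α+β.
Need P(θ < 0.46) = 0.05 under Beta(0.53s, 0.47s). Normal approximation: (q−m)/√(m(1−m)/s) ≈ z_{0.05} = -1.64, so s ≈ 0.53·0.47·(-1.64)²/(0.46−0.53)² = 137.5.
At s = 137.5: P(θ<0.46) ≈ 0.050. Adjusting to match 0.05 gives s ≈ 137.66.
So α = 0.53·137.66 ≈ 72.96, β = 0.47·137.66 ≈ 64.70.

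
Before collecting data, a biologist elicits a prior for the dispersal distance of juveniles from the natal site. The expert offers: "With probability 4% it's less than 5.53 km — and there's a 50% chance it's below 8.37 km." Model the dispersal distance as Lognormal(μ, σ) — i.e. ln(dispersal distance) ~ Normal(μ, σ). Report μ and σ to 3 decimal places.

μ ≈ 2.125, σ ≈ 0.237

If T ~ Lognormal(μ,σ) then ln T ~ Normal(μ,σ), so the p-quantile of ln T is μ + z_p·σ.
ln(5.53) = 1.71 and ln(8.37) = 2.125; z_{0.04} = -1.751, z_{0.5} = 0.
σ = (2.125 − 1.71)/(0 − (-1.751)) = 0.237.
μ = 1.71 − (-1.751)·0.237 = 2.125.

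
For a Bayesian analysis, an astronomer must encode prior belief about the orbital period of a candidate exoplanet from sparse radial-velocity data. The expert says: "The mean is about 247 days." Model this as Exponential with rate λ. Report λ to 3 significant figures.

λ ≈ 0.00405

Exponential mean = 1/λ, so λ = 1/247.0 = 0.00405.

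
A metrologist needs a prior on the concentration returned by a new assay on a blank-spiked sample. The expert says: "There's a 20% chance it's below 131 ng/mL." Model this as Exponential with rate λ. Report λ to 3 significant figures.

P(T < 131.0) = 1 − e^(−λ·131.0) = 0.2, so λ = −ln(1−0.2)/131.0 = −ln(0.8)/131.0 = 0.0017.

λ ≈ 0.0017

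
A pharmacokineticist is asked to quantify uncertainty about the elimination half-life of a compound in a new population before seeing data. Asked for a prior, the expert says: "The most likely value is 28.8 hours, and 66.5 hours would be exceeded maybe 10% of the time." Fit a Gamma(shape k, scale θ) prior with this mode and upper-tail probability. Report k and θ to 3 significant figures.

k ≈ 3.75, θ ≈ 10.5

Gamma(k,θ) with k>1 has mode (k−1)θ, so θ = 28.8/(k−1).
Need P(X < 66.5) = 0.9 with θ tied to k this way. Start at k = 2, θ = 28.8: P(X<66.5) ≈ 0.671.
Too low — raise k to concentrate. Iterating converges to k ≈ 3.75.
Then θ = 28.8/(3.75−1) ≈ 10.5.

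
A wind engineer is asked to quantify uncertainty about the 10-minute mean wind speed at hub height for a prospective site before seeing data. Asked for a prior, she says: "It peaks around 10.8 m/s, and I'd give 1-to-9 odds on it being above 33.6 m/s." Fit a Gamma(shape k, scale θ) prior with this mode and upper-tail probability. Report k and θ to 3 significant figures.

Gamma(k,θ) with k>1 has mode (k−1)θ, so θ = 10.8/(k−1).
Need P(X < 33.6) = 0.9 with θ tied to k this way. Start at k = 2, θ = 10.8: P(X<33.6) ≈ 0.817.
Too low — raise k to concentrate. Iterating converges to k ≈ 2.47.
Then θ = 10.8/(2.47−1) ≈ 7.34.

k ≈ 2.47, θ ≈ 7.34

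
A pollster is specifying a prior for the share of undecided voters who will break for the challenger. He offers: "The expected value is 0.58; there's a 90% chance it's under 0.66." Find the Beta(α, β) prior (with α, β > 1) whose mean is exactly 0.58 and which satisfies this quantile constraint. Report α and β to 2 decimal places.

With mean 0.58 fixed, write α = 0.58s, β = 0.42s where s = α+β.
Need P(θ < 0.66) = 0.9 under Beta(0.58s, 0.42s). Normal approximation: (q−m)/√(m(1−m)/s) ≈ z_{0.9} = 1.28, so s ≈ 0.58·0.42·(1.28)²/(0.66−0.58)² = 62.5.
At s = 62.5: P(θ<0.66) ≈ 0.902. Adjusting to match 0.9 gives s ≈ 61.27.
So α = 0.58·61.27 ≈ 35.54, β = 0.42·61.27 ≈ 25.73.

α ≈ 35.54, β ≈ 25.73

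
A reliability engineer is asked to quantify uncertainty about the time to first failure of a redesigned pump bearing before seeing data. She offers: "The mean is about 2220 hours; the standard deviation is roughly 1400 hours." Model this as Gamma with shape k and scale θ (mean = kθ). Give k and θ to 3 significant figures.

For Gamma(k, scale θ): mean = kθ, variance = kθ², so CV = 1/√k.
CV = SD/mean = 1400/2220 = 0.6306, hence k = 1/CV² = 2.51.
Then θ = mean/k = 2220/2.51 = 883.

k ≈ 2.51, θ ≈ 883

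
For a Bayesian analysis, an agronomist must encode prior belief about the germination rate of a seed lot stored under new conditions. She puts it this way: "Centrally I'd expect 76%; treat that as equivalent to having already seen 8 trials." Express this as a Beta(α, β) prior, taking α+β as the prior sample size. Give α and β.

Under the effective-sample-size interpretation, Beta(α, β) has prior mean α/(α+β) and prior sample size α+β.
So α+β = 8 and α/(α+β) = 0.76, giving α = 0.76·8 = 6.08 and β = 8 − 6.08 = 1.92.

α = 6.08, β = 1.92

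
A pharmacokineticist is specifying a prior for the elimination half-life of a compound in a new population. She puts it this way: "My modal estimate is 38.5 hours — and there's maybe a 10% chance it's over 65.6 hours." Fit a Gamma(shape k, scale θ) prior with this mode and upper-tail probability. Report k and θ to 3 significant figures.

k ≈ 7.67, θ ≈ 5.77

Gamma(k,θ) with k>1 has mode (k−1)θ, so θ = 38.5/(k−1).
Need P(X < 65.6) = 0.9 with θ tied to k this way. Start at k = 2, θ = 38.5: P(X<65.6) ≈ 0.508.
Too low — raise k to concentrate. Iterating converges to k ≈ 7.67.
Then θ = 38.5/(7.67−1) ≈ 5.77.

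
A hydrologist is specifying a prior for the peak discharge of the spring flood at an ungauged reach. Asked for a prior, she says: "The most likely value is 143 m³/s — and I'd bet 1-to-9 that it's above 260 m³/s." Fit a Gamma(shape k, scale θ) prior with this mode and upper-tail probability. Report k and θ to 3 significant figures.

k ≈ 6.33, θ ≈ 26.8

Gamma(k,θ) with k>1 has mode (k−1)θ, so θ = 143/(k−1).
Need P(X < 260) = 0.9 with θ tied to k this way. Start at k = 2, θ = 143: P(X<260) ≈ 0.543.
Too low — raise k to concentrate. Iterating converges to k ≈ 6.33.
Then θ = 143/(6.33−1) ≈ 26.8.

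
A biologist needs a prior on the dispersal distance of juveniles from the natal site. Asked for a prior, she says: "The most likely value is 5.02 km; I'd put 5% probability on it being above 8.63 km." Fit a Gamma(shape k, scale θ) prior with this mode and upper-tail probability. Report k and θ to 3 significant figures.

k ≈ 10.5, θ ≈ 0.528

Gamma(k,θ) with k>1 has mode (k−1)θ, so θ = 5.02/(k−1).
Need P(X < 8.63) = 0.95 with θ tied to k this way. Start at k = 2, θ = 5.02: P(X<8.63) ≈ 0.513.
Too low — raise k to concentrate. Iterating converges to k ≈ 10.5.
Then θ = 5.02/(10.5−1) ≈ 0.528.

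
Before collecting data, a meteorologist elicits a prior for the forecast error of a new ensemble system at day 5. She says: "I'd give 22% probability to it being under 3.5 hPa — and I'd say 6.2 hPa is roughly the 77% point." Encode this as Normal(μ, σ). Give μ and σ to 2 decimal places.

The p-quantile of Normal(μ,σ) is μ + z_p·σ, with z_{0.22} = -0.7722 and z_{0.77} = 0.7388.
Eliminate σ: μ = (z₂·x₁ − z₁·x₂)/(z₂ − z₁) = (0.7388·3.5 − (-0.7722)·6.2)/1.511 = 4.88.
Then σ = (x₂ − x₁)/(z₂ − z₁) = (6.2 − 3.5)/1.511 = 1.79.

μ = 4.88, σ = 1.79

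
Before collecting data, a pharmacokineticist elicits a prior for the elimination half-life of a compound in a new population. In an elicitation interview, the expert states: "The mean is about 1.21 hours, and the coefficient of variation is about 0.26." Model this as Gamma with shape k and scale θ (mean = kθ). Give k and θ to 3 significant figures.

For Gamma(k, scale θ): mean = kθ, variance = kθ², so CV = 1/√k.
CV = 0.26, hence k = 1/CV² = 14.8.
Then θ = mean/k = 1.21/14.8 = 0.0818.

k ≈ 14.8, θ ≈ 0.0818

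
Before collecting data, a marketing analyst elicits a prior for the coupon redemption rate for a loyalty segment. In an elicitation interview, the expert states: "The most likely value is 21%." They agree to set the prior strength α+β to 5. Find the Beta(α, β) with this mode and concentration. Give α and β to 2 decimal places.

For α,β > 1 the Beta mode is (α−1)/(α+β−2). With α+β = 5, the mode is (α−1)/3.
Set (α−1)/3 = 0.21 → α = 1 + 0.21·3 = 1.63.
β = 5 − α = 3.37.

α = 1.63, β = 3.37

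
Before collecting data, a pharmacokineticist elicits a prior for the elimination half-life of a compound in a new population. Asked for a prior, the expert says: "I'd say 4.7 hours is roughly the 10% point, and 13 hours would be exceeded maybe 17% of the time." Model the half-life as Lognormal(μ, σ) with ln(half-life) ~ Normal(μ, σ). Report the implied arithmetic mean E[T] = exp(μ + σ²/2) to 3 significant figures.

E[T] ≈ 9.34 hours

If T ~ Lognormal(μ,σ) then ln T ~ Normal(μ,σ), so the p-quantile of ln T is μ + z_p·σ.
ln(4.7) = 1.548 and ln(13) = 2.565; z_{0.1} = -1.282, z_{0.83} = 0.9542.
σ = (2.565 − 1.548)/(0.9542 − (-1.282)) = 0.455.
μ = 1.548 − (-1.282)·0.455 = 2.131.
E[T] = exp(μ + σ²/2) = exp(2.131 + 0.1035) = 9.34 hours.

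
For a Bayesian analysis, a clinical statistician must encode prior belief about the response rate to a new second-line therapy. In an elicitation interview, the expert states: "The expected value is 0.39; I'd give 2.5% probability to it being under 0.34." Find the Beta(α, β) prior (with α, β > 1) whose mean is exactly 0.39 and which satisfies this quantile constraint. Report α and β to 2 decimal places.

α ≈ 138.71, β ≈ 216.96

With mean 0.39 fixed, write α = 0.39s, β = 0.61s where s = α+β.
Need P(θ < 0.34) = 0.025 under Beta(0.39s, 0.61s). Normal approximation: (q−m)/√(m(1−m)/s) ≈ z_{0.025} = -1.96, so s ≈ 0.39·0.61·(-1.96)²/(0.34−0.39)² = 365.6.
At s = 365.6: P(θ<0.34) ≈ 0.023. Adjusting to match 0.025 gives s ≈ 355.67.
So α = 0.39·355.67 ≈ 138.71, β = 0.61·355.67 ≈ 216.96.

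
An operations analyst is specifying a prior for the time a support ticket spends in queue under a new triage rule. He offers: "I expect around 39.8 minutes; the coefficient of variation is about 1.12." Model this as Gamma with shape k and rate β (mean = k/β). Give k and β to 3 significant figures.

k ≈ 0.797, β ≈ 0.02

For Gamma(k, rate β): mean = k/β, variance = k/β², so CV = 1/√k.
CV = 1.12, hence k = 1/CV² = 0.797.
Then β = k/mean = 0.797/39.8 = 0.02.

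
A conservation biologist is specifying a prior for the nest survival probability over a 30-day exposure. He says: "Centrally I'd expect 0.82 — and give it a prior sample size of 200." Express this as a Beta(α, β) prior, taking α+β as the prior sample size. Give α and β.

α = 164, β = 36

Under the effective-sample-size interpretation, Beta(α, β) has prior mean α/(α+β) and prior sample size α+β.
So α+β = 200 and α/(α+β) = 0.82, giving α = 0.82·200 = 164 and β = 200 − 164 = 36.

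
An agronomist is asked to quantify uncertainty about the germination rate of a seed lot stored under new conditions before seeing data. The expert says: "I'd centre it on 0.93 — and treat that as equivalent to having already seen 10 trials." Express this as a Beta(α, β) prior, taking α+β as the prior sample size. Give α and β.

Under the effective-sample-size interpretation, Beta(α, β) has prior mean α/(α+β) and prior sample size α+β.
So α+β = 10 and α/(α+β) = 0.93, giving α = 0.93·10 = 9.3 and β = 10 − 9.3 = 0.7.

α = 9.3, β = 0.7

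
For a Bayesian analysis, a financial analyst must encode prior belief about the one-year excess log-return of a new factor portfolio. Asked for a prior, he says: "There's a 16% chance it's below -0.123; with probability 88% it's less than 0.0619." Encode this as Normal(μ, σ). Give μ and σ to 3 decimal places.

μ = -0.038, σ = 0.085

For Normal(μ,σ), the p-quantile is μ + z_p·σ. Here z_{0.16} = -0.9945, z_{0.88} = 1.175.
So -0.123 = μ − 0.9945σ and 0.0619 = μ + 1.175σ.
Subtracting: σ = (0.0619 − -0.123)/(1.175 − (-0.9945)) = 0.085.
Then μ = -0.123 − (-0.9945)·0.085 = -0.038.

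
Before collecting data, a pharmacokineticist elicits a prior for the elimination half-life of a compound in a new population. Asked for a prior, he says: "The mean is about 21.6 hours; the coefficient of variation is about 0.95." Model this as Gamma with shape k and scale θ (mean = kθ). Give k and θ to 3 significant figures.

k ≈ 1.11, θ ≈ 19.5

For Gamma(k, scale θ): mean = kθ, variance = kθ², so CV = 1/√k.
CV = 0.95, hence k = 1/CV² = 1.11.
Then θ = mean/k = 21.6/1.11 = 19.5.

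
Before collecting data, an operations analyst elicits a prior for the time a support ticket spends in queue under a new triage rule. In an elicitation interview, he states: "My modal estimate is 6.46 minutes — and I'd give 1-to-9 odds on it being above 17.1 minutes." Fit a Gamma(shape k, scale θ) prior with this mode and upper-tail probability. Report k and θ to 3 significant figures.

k ≈ 3.02, θ ≈ 3.19

Gamma(k,θ) with k>1 has mode (k−1)θ, so θ = 6.46/(k−1).
Need P(X < 17.1) = 0.9 with θ tied to k this way. Start at k = 2, θ = 6.46: P(X<17.1) ≈ 0.742.
Too low — raise k to concentrate. Iterating converges to k ≈ 3.02.
Then θ = 6.46/(3.02−1) ≈ 3.19.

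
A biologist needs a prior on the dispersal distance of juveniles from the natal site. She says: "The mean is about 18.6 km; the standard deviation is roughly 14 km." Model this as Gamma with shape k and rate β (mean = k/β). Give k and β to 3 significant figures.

For Gamma(k, rate β): mean = k/β, variance = k/β², so CV = 1/√k.
CV = SD/mean = 14/18.6 = 0.7527, hence k = 1/CV² = 1.77.
Then β = k/mean = 1.77/18.6 = 0.0949.

k ≈ 1.77, β ≈ 0.0949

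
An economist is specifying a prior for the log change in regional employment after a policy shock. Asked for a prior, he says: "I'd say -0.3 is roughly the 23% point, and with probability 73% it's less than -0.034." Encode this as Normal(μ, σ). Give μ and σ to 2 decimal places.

The p-quantile of Normal(μ,σ) is μ + z_p·σ, with z_{0.23} = -0.7388 and z_{0.73} = 0.6128.
Eliminate σ: μ = (z₂·x₁ − z₁·x₂)/(z₂ − z₁) = (0.6128·-0.3 − (-0.7388)·-0.034)/1.352 = -0.15.
Then σ = (x₂ − x₁)/(z₂ − z₁) = (-0.034 − -0.3)/1.352 = 0.20.

μ = -0.15, σ = 0.20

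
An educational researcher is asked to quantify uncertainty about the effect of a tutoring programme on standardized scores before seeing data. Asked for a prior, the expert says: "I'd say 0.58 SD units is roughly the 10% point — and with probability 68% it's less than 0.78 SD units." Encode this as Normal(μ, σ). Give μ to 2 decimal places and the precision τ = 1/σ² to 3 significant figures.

The p-quantile of Normal(μ,σ) is μ + z_p·σ, with z_{0.1} = -1.282 and z_{0.68} = 0.4677.
Eliminate σ: μ = (z₂·x₁ − z₁·x₂)/(z₂ − z₁) = (0.4677·0.58 − (-1.282)·0.78)/1.749 = 0.73.
Then σ = (x₂ − x₁)/(z₂ − z₁) = (0.78 − 0.58)/1.749 = 0.11.
Precision τ = 1/σ² = 1/0.1143² = 76.5.

μ = 0.73, τ = 76.5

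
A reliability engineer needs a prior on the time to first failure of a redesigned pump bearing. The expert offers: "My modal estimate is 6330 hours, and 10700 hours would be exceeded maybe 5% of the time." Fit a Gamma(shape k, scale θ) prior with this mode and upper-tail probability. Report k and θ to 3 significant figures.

Gamma(k,θ) with k>1 has mode (k−1)θ, so θ = 6330/(k−1).
Need P(X < 10700) = 0.95 with θ tied to k this way. Start at k = 2, θ = 6330: P(X<10700) ≈ 0.504.
Too low — raise k to concentrate. Iterating converges to k ≈ 11.1.
Then θ = 6330/(11.1−1) ≈ 625.

k ≈ 11.1, θ ≈ 625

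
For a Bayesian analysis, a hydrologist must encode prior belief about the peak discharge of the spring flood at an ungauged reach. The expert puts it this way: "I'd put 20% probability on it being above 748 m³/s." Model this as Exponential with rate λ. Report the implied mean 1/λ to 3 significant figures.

P(T > 748.0) = e^(−λ·748.0) = 0.2, so λ = −ln(0.2)/748.0 = 0.00215.
Mean = 1/λ = 465 m³/s.

mean ≈ 465 m³/s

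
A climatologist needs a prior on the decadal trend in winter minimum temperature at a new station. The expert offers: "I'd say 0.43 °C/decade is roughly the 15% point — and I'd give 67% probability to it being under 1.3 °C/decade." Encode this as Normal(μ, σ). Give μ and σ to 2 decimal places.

The p-quantile of Normal(μ,σ) is μ + z_p·σ, with z_{0.15} = -1.036 and z_{0.67} = 0.4399.
Eliminate σ: μ = (z₂·x₁ − z₁·x₂)/(z₂ − z₁) = (0.4399·0.43 − (-1.036)·1.3)/1.476 = 1.04.
Then σ = (x₂ − x₁)/(z₂ − z₁) = (1.3 − 0.43)/1.476 = 0.59.

μ = 1.04, σ = 0.59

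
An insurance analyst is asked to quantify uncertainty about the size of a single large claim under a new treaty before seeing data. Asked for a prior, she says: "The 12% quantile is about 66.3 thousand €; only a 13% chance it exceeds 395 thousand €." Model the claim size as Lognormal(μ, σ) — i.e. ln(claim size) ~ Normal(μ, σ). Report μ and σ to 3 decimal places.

If T ~ Lognormal(μ,σ) then ln T ~ Normal(μ,σ), so the p-quantile of ln T is μ + z_p·σ.
ln(66.3) = 4.194 and ln(395) = 5.979; z_{0.12} = -1.175, z_{0.87} = 1.126.
σ = (5.979 − 4.194)/(1.126 − (-1.175)) = 0.775.
μ = 4.194 − (-1.175)·0.775 = 5.105.

μ ≈ 5.105, σ ≈ 0.775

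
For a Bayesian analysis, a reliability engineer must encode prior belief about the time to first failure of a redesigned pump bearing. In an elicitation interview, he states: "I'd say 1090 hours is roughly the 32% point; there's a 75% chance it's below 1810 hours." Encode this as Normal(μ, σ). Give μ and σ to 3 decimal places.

μ = 1384.823, σ = 630.369

For Normal(μ,σ), the p-quantile is μ + z_p·σ. Here z_{0.32} = -0.4677, z_{0.75} = 0.6745.
So 1090 = μ − 0.4677σ and 1810 = μ + 0.6745σ.
Subtracting: σ = (1810 − 1090)/(0.6745 − (-0.4677)) = 630.369.
Then μ = 1090 − (-0.4677)·630.369 = 1384.823.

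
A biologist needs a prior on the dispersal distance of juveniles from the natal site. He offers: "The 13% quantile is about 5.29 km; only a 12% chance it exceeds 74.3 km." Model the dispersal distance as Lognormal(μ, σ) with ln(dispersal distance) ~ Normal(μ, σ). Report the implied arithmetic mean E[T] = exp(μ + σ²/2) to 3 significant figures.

If T ~ Lognormal(μ,σ) then ln T ~ Normal(μ,σ), so the p-quantile of ln T is μ + z_p·σ.
ln(5.29) = 1.666 and ln(74.3) = 4.308; z_{0.13} = -1.126, z_{0.88} = 1.175.
σ = (4.308 − 1.666)/(1.175 − (-1.126)) = 1.148.
μ = 1.666 − (-1.126)·1.148 = 2.959.
E[T] = exp(μ + σ²/2) = exp(2.959 + 0.6591) = 37.3 km.

E[T] ≈ 37.3 km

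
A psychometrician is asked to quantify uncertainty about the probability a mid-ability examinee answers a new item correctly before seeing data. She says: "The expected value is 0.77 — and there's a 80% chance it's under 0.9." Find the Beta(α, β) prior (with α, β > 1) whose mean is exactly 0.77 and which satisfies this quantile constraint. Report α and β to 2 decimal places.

α ≈ 5.79, β ≈ 1.73

With mean 0.77 fixed, write α = 0.77s, β = 0.23s where s = α+β.
Need P(θ < 0.9) = 0.8 under Beta(0.77s, 0.23s). Normal approximation: (q−m)/√(m(1−m)/s) ≈ z_{0.8} = 0.842, so s ≈ 0.77·0.23·(0.842)²/(0.9−0.77)² = 7.4.
At s = 7.4: P(θ<0.9) ≈ 0.798. Adjusting to match 0.8 gives s ≈ 7.53.
So α = 0.77·7.53 ≈ 5.79, β = 0.23·7.53 ≈ 1.73.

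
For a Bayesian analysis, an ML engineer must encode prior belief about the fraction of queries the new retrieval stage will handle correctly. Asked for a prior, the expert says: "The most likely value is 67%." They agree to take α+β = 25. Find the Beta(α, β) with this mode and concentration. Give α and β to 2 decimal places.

α = 16.41, β = 8.59

For α,β > 1 the Beta mode is (α−1)/(α+β−2). With α+β = 25, the mode is (α−1)/23.
Set (α−1)/23 = 0.67 → α = 1 + 0.67·23 = 16.41.
β = 25 − α = 8.59.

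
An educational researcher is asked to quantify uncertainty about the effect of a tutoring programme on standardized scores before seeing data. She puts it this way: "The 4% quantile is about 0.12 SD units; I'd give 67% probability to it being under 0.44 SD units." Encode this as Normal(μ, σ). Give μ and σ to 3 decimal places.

μ = 0.376, σ = 0.146

The p-quantile of Normal(μ,σ) is μ + z_p·σ, with z_{0.04} = -1.751 and z_{0.67} = 0.4399.
Eliminate σ: μ = (z₂·x₁ − z₁·x₂)/(z₂ − z₁) = (0.4399·0.12 − (-1.751)·0.44)/2.191 = 0.376.
Then σ = (x₂ − x₁)/(z₂ − z₁) = (0.44 − 0.12)/2.191 = 0.146.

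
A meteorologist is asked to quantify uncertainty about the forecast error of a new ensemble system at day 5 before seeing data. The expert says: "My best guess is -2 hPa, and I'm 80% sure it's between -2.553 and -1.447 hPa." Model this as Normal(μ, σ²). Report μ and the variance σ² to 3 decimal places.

μ = -2.000, σ² = 0.186

A symmetric 80% interval runs μ ± z·σ with z = 1.282.
Half-width = 0.553, so σ = 0.553/1.282 = 0.4315 and σ² = 0.186.
μ is the stated best guess, -2.000.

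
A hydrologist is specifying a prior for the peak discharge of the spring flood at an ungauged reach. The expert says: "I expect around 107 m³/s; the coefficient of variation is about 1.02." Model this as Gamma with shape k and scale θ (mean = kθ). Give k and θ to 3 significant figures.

For Gamma(k, scale θ): mean = kθ, variance = kθ², so CV = 1/√k.
CV = 1.02, hence k = 1/CV² = 0.961.
Then θ = mean/k = 107/0.961 = 111.

k ≈ 0.961, θ ≈ 111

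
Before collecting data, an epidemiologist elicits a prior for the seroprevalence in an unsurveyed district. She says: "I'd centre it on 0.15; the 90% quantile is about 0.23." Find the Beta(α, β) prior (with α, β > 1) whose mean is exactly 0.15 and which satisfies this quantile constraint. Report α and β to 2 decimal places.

With mean 0.15 fixed, write α = 0.15s, β = 0.85s where s = α+β.
Need P(θ < 0.23) = 0.9 under Beta(0.15s, 0.85s). Normal approximation: (q−m)/√(m(1−m)/s) ≈ z_{0.9} = 1.28, so s ≈ 0.15·0.85·(1.28)²/(0.23−0.15)² = 32.7.
At s = 32.7: P(θ<0.23) ≈ 0.893. Adjusting to match 0.9 gives s ≈ 35.14.
So α = 0.15·35.14 ≈ 5.27, β = 0.85·35.14 ≈ 29.87.

α ≈ 5.27, β ≈ 29.87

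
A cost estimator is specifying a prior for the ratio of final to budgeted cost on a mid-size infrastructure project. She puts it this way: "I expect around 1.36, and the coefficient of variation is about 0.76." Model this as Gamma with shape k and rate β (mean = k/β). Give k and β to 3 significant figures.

For Gamma(k, rate β): mean = k/β, variance = k/β², so CV = 1/√k.
CV = 0.76, hence k = 1/CV² = 1.73.
Then β = k/mean = 1.73/1.36 = 1.27.

k ≈ 1.73, β ≈ 1.27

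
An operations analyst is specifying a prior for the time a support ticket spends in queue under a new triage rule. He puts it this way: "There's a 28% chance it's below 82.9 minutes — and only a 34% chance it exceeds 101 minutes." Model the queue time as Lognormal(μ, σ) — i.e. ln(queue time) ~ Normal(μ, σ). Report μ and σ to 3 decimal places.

If T ~ Lognormal(μ,σ) then ln T ~ Normal(μ,σ), so the p-quantile of ln T is μ + z_p·σ.
ln(82.9) = 4.418 and ln(101) = 4.615; z_{0.28} = -0.5828, z_{0.66} = 0.4125.
σ = (4.615 − 4.418)/(0.4125 − (-0.5828)) = 0.198.
μ = 4.418 − (-0.5828)·0.198 = 4.533.

μ ≈ 4.533, σ ≈ 0.198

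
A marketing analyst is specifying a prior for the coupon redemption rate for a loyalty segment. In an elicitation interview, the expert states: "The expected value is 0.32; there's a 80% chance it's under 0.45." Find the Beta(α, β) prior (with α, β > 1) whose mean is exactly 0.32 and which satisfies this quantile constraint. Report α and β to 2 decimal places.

With mean 0.32 fixed, write α = 0.32s, β = 0.68s where s = α+β.
Need P(θ < 0.45) = 0.8 under Beta(0.32s, 0.68s). Normal approximation: (q−m)/√(m(1−m)/s) ≈ z_{0.8} = 0.842, so s ≈ 0.32·0.68·(0.842)²/(0.45−0.32)² = 9.1.
At s = 9.1: P(θ<0.45) ≈ 0.806. Adjusting to match 0.8 gives s ≈ 8.56.
So α = 0.32·8.56 ≈ 2.74, β = 0.68·8.56 ≈ 5.82.

α ≈ 2.74, β ≈ 5.82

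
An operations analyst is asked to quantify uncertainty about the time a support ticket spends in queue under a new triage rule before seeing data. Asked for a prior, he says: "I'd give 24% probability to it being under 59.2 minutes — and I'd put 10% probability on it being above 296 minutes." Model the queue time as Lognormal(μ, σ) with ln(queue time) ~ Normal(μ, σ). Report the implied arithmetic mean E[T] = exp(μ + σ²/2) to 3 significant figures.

E[T] ≈ 146 minutes

If T ~ Lognormal(μ,σ) then ln T ~ Normal(μ,σ), so the p-quantile of ln T is μ + z_p·σ.
ln(59.2) = 4.081 and ln(296) = 5.69; z_{0.24} = -0.7063, z_{0.9} = 1.282.
σ = (5.69 − 4.081)/(1.282 − (-0.7063)) = 0.810.
μ = 4.081 − (-0.7063)·0.810 = 4.653.
E[T] = exp(μ + σ²/2) = exp(4.653 + 0.3278) = 146 minutes.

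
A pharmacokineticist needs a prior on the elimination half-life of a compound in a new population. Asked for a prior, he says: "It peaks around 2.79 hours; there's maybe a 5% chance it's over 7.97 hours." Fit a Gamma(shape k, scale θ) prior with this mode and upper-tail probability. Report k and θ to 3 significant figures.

k ≈ 3.42, θ ≈ 1.15

Gamma(k,θ) with k>1 has mode (k−1)θ, so θ = 2.79/(k−1).
Need P(X < 7.97) = 0.95 with θ tied to k this way. Start at k = 2, θ = 2.79: P(X<7.97) ≈ 0.778.
Too low — raise k to concentrate. Iterating converges to k ≈ 3.42.
Then θ = 2.79/(3.42−1) ≈ 1.15.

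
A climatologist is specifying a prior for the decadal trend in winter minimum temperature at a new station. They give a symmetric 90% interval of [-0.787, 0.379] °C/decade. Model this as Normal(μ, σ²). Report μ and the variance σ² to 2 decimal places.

A symmetric 90% interval runs μ ± z·σ with z = 1.645.
Half-width = 0.583, so σ = 0.583/1.645 = 0.354 and σ² = 0.13.
μ is the interval midpoint, -0.20.

μ = -0.20, σ² = 0.13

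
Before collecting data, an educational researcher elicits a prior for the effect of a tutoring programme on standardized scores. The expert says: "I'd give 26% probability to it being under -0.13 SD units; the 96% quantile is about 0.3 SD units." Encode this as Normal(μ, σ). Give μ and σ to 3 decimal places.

For Normal(μ,σ), the p-quantile is μ + z_p·σ. Here z_{0.26} = -0.6433, z_{0.96} = 1.751.
So -0.13 = μ − 0.6433σ and 0.3 = μ + 1.751σ.
Subtracting: σ = (0.3 − -0.13)/(1.751 − (-0.6433)) = 0.180.
Then μ = -0.13 − (-0.6433)·0.180 = -0.014.

μ = -0.014, σ = 0.180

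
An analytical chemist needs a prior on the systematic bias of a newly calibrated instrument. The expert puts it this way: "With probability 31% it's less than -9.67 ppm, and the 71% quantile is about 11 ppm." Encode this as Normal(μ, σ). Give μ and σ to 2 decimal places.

The p-quantile of Normal(μ,σ) is μ + z_p·σ, with z_{0.31} = -0.4959 and z_{0.71} = 0.5534.
Eliminate σ: μ = (z₂·x₁ − z₁·x₂)/(z₂ − z₁) = (0.5534·-9.67 − (-0.4959)·11)/1.049 = 0.10.
Then σ = (x₂ − x₁)/(z₂ − z₁) = (11 − -9.67)/1.049 = 19.70.

μ = 0.10, σ = 19.70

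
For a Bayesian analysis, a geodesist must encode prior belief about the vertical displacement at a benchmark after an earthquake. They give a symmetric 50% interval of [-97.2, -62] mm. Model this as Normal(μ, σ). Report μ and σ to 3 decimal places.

A symmetric 50% interval runs μ ± z·σ with z = 0.6745.
Half-width = 17.6, so σ = 17.6/0.6745 = 26.094.
μ is the interval midpoint, -79.600.

μ = -79.600, σ = 26.094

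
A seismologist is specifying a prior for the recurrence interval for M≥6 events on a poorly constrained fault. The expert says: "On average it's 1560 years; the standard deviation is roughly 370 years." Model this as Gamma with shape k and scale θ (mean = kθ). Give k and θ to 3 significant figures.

For Gamma(k, scale θ): mean = kθ, variance = kθ², so CV = 1/√k.
CV = SD/mean = 370/1560 = 0.2372, hence k = 1/CV² = 17.8.
Then θ = mean/k = 1560/17.8 = 87.8.

k ≈ 17.8, θ ≈ 87.8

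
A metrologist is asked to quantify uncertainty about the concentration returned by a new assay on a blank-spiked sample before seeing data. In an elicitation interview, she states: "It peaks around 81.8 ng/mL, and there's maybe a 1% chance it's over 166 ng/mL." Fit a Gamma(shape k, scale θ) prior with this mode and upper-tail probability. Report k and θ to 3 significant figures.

Gamma(k,θ) with k>1 has mode (k−1)θ, so θ = 81.8/(k−1).
Need P(X < 166) = 0.99 with θ tied to k this way. Start at k = 2, θ = 81.8: P(X<166) ≈ 0.602.
Too low — raise k to concentrate. Iterating converges to k ≈ 10.8.
Then θ = 81.8/(10.8−1) ≈ 8.36.

k ≈ 10.8, θ ≈ 8.36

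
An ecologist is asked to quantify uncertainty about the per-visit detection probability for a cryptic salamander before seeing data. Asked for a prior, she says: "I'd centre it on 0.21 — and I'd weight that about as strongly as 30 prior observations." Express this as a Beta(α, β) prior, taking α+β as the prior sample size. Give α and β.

Under the effective-sample-size interpretation, Beta(α, β) has prior mean α/(α+β) and prior sample size α+β.
So α+β = 30 and α/(α+β) = 0.21, giving α = 0.21·30 = 6.3 and β = 30 − 6.3 = 23.7.

α = 6.3, β = 23.7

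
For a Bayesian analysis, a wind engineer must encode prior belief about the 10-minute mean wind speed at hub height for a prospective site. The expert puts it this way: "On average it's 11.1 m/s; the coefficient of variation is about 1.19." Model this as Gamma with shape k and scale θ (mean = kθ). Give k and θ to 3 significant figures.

For Gamma(k, scale θ): mean = kθ, variance = kθ², so CV = 1/√k.
CV = 1.19, hence k = 1/CV² = 0.706.
Then θ = mean/k = 11.1/0.706 = 15.7.

k ≈ 0.706, θ ≈ 15.7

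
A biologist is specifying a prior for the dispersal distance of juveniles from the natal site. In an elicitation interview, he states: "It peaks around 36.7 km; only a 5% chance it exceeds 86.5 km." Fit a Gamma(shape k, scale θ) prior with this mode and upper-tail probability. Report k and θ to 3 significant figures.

k ≈ 4.72, θ ≈ 9.87

Gamma(k,θ) with k>1 has mode (k−1)θ, so θ = 36.7/(k−1).
Need P(X < 86.5) = 0.95 with θ tied to k this way. Start at k = 2, θ = 36.7: P(X<86.5) ≈ 0.682.
Too low — raise k to concentrate. Iterating converges to k ≈ 4.72.
Then θ = 36.7/(4.72−1) ≈ 9.87.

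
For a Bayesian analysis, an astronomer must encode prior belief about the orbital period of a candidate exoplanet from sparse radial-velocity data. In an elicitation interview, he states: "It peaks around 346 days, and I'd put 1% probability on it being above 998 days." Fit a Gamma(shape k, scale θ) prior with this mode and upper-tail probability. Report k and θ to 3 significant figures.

k ≈ 5.05, θ ≈ 85.4

Gamma(k,θ) with k>1 has mode (k−1)θ, so θ = 346/(k−1).
Need P(X < 998) = 0.99 with θ tied to k this way. Start at k = 2, θ = 346: P(X<998) ≈ 0.783.
Too low — raise k to concentrate. Iterating converges to k ≈ 5.05.
Then θ = 346/(5.05−1) ≈ 85.4.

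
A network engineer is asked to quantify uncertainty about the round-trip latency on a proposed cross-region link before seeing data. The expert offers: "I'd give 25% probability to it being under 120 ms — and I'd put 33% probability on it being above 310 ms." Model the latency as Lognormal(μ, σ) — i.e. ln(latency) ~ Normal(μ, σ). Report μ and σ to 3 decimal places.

If T ~ Lognormal(μ,σ) then ln T ~ Normal(μ,σ), so the p-quantile of ln T is μ + z_p·σ.
ln(120) = 4.787 and ln(310) = 5.737; z_{0.25} = -0.6745, z_{0.67} = 0.4399.
σ = (5.737 − 4.787)/(0.4399 − (-0.6745)) = 0.852.
μ = 4.787 − (-0.6745)·0.852 = 5.362.

μ ≈ 5.362, σ ≈ 0.852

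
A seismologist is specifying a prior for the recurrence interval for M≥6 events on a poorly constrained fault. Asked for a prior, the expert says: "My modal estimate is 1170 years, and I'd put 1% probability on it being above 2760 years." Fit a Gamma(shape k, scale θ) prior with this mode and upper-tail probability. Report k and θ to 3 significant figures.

Gamma(k,θ) with k>1 has mode (k−1)θ, so θ = 1170/(k−1).
Need P(X < 2760) = 0.99 with θ tied to k this way. Start at k = 2, θ = 1170: P(X<2760) ≈ 0.683.
Too low — raise k to concentrate. Iterating converges to k ≈ 7.45.
Then θ = 1170/(7.45−1) ≈ 181.

k ≈ 7.45, θ ≈ 181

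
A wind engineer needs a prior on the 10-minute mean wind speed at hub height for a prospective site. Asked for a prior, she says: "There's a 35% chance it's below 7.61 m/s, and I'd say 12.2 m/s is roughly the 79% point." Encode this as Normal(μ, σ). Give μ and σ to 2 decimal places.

μ = 9.09, σ = 3.85

The p-quantile of Normal(μ,σ) is μ + z_p·σ, with z_{0.35} = -0.3853 and z_{0.79} = 0.8064.
Eliminate σ: μ = (z₂·x₁ − z₁·x₂)/(z₂ − z₁) = (0.8064·7.61 − (-0.3853)·12.2)/1.192 = 9.09.
Then σ = (x₂ − x₁)/(z₂ − z₁) = (12.2 − 7.61)/1.192 = 3.85.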